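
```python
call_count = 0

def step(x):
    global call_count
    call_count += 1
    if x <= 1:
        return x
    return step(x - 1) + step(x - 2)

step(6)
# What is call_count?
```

Calls(x) = 1 + Calls(x-1) + Calls(x-2); Calls(0)=Calls(1)=1. For x=6 this gives 25.

Answer: 25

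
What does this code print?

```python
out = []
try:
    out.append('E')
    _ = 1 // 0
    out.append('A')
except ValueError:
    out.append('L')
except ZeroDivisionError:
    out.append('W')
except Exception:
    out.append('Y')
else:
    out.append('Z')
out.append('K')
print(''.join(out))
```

Execution trace: 'E' (try body) → 'W' (except ZeroDivisionError) → 'K' (after the try/except). Output: EWK

Answer: EWK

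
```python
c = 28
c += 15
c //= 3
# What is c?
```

Trace:
`c = 28` → c = 28
`c += 15` → c = 43
`c //= 3` → c = 14
So c = 14

Answer: 14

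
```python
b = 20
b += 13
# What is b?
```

Trace:
`b = 20` → b = 20
`b += 13` → b = 33
So b = 33

Answer: 33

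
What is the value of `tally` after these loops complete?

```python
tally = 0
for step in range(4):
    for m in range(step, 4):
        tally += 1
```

Upper triangle: 4 + 3 + ... + 1
`tally` takes the values: 0 → 1 → 2 → 3 → 4 → 5 → 6 → 7 → 8 → 9 → 10

Answer: 10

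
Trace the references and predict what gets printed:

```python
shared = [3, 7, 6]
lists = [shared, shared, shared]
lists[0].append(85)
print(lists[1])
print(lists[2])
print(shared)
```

Key concept: list of same reference.
Step by step:
`shared = [3, 7, 6]` → shared = [3, 7, 6]
`lists = [shared, shared, shared]` → lists = [[3, 7, 6], [3, 7, 6], [3, 7, 6]]
`lists[0].append(85)` → shared = [3, 7, 6, 85]; lists = [[3, 7, 6, 85], [3, 7, 6, 85], [3, 7, 6, 85]]
`print(lists[1])` → prints [3, 7, 6, 85]
`print(lists[2])` → prints [3, 7, 6, 85]
`print(shared)` → prints [3, 7, 6, 85]

Answer:
[3, 7, 6, 85]
[3, 7, 6, 85]
[3, 7, 6, 85]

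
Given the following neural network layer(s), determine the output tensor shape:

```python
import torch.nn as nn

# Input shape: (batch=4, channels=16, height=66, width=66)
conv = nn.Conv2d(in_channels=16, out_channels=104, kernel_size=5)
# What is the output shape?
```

Input: (4, 16, 66, 66) -> Output: (4, 104, 62, 62)

Answer: (4, 104, 62, 62)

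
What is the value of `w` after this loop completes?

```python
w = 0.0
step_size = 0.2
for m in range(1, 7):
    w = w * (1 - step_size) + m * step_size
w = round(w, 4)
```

Moving average with lr=0.2
`w` takes the values: 0.0 → 0.2 → 0.56 → 1.048 → 1.6384 → 2.31072 → 3.048576 → 3.0486

Answer: 3.0486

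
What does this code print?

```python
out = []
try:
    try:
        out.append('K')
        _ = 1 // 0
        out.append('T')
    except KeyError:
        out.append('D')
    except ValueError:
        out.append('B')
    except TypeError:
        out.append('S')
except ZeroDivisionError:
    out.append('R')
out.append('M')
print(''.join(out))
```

Execution trace: 'K' (inner try body) → 'R' (outer except ZeroDivisionError) → 'M' (after the try/except). Output: KRM

Answer: KRM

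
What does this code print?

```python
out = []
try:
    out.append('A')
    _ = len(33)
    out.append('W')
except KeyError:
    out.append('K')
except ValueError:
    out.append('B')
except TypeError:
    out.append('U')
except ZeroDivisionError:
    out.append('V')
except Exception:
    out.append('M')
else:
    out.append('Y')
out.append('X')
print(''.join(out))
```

Execution trace: 'A' (try body) → 'U' (except TypeError) → 'X' (after the try/except). Output: AUX

Answer: AUX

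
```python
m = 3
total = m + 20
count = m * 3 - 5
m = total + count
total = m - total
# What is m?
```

Trace:
`m = 3` → m = 3
`total = m + 20` → total = 23
`count = m * 3 - 5` → count = 4
`m = total + count` → m = 27
`total = m - total` → total = 4
So m = 27

Answer: 27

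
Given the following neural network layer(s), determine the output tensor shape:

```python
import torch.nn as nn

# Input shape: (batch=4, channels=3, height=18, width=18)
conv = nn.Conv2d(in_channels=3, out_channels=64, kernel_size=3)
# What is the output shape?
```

Input: (4, 3, 18, 18) -> Output: (4, 64, 16, 16)

Answer: (4, 64, 16, 16)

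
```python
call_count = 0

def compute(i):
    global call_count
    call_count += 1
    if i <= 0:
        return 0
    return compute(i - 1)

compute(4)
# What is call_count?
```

Linear recursion stepping by 1: 5 calls from i=4 down to ≤0.

Answer: 5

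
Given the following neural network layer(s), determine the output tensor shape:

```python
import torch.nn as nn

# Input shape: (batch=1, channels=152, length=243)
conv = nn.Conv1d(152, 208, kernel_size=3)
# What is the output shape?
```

Input: (1, 152, 243) -> Output: (1, 208, 241)

Answer: (1, 208, 241)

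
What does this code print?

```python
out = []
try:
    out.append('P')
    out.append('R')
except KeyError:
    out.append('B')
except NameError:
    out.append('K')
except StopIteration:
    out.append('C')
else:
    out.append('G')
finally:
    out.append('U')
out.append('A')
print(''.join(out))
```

Execution trace: 'P' (try body) → 'R' (try body, no exception) → 'G' (else) → 'U' (finally) → 'A' (after the try/except). Output: PRGUA

Answer: PRGUA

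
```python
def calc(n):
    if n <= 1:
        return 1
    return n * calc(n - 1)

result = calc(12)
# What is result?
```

calc(12) = 12 * 11 * 10 * 9 * 8 * 7 * 6 * 5 * 4 * 3 * 2 * 1 = 479001600

Answer: 479001600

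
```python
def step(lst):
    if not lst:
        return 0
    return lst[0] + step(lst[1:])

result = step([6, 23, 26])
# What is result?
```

6 + 23 + 26 + 0 = 55

Answer: 55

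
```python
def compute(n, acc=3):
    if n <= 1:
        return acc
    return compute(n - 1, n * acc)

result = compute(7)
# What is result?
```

Accumulator trace (n, acc): (7, 3) -> (6, 21) -> (5, 126) -> (4, 630) -> (3, 2520) -> (2, 7560) -> (1, 15120) -> return 15120

Answer: 15120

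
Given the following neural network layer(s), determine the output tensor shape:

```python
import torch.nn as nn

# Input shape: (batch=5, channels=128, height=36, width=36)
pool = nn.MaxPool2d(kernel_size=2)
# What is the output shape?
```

Input: (5, 128, 36, 36) -> Output: (5, 128, 18, 18)

Answer: (5, 128, 18, 18)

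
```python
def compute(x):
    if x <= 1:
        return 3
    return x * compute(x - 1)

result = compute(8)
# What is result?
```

compute(8) = 8 * 7 * 6 * 5 * 4 * 3 * 2 * 3 = 120960

Answer: 120960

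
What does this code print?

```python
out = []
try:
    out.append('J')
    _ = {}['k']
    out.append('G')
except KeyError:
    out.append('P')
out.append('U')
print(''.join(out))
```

Execution trace: 'J' (try body) → 'P' (except KeyError) → 'U' (after the try/except). Output: JPU

Answer: JPU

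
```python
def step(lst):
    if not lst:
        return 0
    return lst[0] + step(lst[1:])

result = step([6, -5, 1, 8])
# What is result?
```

6 + (-5) + 1 + 8 + 0 = 10

Answer: 10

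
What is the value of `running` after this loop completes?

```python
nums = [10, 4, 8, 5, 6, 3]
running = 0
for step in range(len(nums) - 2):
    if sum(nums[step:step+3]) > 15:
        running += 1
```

Count windows with sum > 15
`running` takes the values: 0 → 1 → 2 → 3

Answer: 3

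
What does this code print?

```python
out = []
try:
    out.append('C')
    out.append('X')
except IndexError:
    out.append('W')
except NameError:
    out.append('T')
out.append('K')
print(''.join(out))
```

Execution trace: 'C' (try body) → 'X' (try body, no exception) → 'K' (after the try/except). Output: CXK

Answer: CXK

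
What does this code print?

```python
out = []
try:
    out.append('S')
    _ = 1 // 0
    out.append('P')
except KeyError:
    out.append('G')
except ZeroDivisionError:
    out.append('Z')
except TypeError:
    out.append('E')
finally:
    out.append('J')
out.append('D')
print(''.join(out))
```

Execution trace: 'S' (try body) → 'Z' (except ZeroDivisionError) → 'J' (finally) → 'D' (after the try/except). Output: SZJD

Answer: SZJD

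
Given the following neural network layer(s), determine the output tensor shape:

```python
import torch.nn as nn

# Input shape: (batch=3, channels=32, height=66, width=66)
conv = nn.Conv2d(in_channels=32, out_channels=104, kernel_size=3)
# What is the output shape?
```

Input: (3, 32, 66, 66) -> Output: (3, 104, 64, 64)

Answer: (3, 104, 64, 64)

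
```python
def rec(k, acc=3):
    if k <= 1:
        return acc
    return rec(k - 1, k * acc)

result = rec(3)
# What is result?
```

Accumulator trace (n, acc): (3, 3) -> (2, 9) -> (1, 18) -> return 18

Answer: 18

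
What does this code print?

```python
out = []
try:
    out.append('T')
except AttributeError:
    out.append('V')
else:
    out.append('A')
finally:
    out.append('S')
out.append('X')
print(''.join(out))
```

Execution trace: 'T' (try body, no exception) → 'A' (else) → 'S' (finally) → 'X' (after the try/except). Output: TASX

Answer: TASX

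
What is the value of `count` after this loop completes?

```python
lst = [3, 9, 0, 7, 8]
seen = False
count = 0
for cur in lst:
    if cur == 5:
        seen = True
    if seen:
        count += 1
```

Count elements after first 5 in [3, 9, 0, 7, 8]
`count` takes the values: 0

Answer: 0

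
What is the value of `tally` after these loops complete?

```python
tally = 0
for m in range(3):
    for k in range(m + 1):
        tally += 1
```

Triangle: 1 + 2 + ... + 3
`tally` takes the values: 0 → 1 → 2 → 3 → 4 → 5 → 6

Answer: 6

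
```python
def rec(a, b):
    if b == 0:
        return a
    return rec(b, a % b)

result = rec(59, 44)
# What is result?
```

rec(59, 44) -> rec(44, 15) -> rec(15, 14) -> rec(14, 1) -> rec(1, 0) -> 1

Answer: 1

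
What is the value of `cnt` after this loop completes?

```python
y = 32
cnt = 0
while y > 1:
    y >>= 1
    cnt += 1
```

Count right shifts until 1
`cnt` takes the values: 0 → 1 → 2 → 3 → 4 → 5

Answer: 5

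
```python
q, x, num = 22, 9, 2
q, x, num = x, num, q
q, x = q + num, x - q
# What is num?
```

Trace:
`q, x, num = 22, 9, 2` → q = 22; x = 9; num = 2
`q, x, num = x, num, q` → q = 9; x = 2; num = 22
`q, x = q + num, x - q` → q = 31; x = -7
So num = 22

Answer: 22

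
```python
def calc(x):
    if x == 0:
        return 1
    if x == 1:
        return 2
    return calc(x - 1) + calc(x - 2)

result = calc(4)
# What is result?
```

Build up from base cases: calc(0)=1, calc(1)=2, calc(2)=3, calc(3)=5, calc(4)=8

Answer: 8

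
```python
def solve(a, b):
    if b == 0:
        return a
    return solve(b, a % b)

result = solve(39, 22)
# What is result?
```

solve(39, 22) -> solve(22, 17) -> solve(17, 5) -> solve(5, 2) -> solve(2, 1) -> solve(1, 0) -> 1

Answer: 1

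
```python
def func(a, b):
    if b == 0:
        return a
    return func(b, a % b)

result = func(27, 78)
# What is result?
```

func(27, 78) -> func(78, 27) -> func(27, 24) -> func(24, 3) -> func(3, 0) -> 3

Answer: 3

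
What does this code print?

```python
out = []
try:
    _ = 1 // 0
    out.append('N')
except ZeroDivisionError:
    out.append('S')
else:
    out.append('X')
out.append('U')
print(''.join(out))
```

Execution trace: 'S' (except ZeroDivisionError) → 'U' (after the try/except). Output: SU

Answer: SU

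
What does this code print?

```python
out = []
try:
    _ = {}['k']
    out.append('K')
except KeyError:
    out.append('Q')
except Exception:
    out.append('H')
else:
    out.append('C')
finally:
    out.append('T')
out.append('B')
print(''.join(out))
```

Execution trace: 'Q' (except KeyError) → 'T' (finally) → 'B' (after the try/except). Output: QTB

Answer: QTB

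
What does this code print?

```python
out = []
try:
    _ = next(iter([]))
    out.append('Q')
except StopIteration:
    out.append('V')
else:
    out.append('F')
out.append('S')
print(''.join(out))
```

Execution trace: 'V' (except StopIteration) → 'S' (after the try/except). Output: VS

Answer: VS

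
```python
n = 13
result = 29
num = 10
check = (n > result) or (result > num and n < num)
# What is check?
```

Trace:
`n = 13` → n = 13
`result = 29` → result = 29
`num = 10` → num = 10
`check = (n > result) or (result > num and n < num)` → check = False
So check = False

Answer: False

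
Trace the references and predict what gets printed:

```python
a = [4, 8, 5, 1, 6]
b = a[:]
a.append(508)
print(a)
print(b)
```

Key concept: slice [:] creates copy.
Step by step:
`a = [4, 8, 5, 1, 6]` → a = [4, 8, 5, 1, 6]
`b = a[:]` → b = [4, 8, 5, 1, 6]
`a.append(508)` → a = [4, 8, 5, 1, 6, 508]
`print(a)` → prints [4, 8, 5, 1, 6, 508]
`print(b)` → prints [4, 8, 5, 1, 6]

Answer:
[4, 8, 5, 1, 6, 508]
[4, 8, 5, 1, 6]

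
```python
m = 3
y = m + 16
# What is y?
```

Trace:
`m = 3` → m = 3
`y = m + 16` → y = 19
So y = 19

Answer: 19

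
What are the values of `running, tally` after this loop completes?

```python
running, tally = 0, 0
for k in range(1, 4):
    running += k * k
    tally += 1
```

Sum of squares and count
`running, tally` takes the values: (0, 0) → (1, 0) → (1, 1) → (5, 1) → (5, 2) → (14, 2) → (14, 3)

Answer: 14, 3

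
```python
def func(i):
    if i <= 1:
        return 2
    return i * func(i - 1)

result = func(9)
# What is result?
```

func(9) = 9 * 8 * 7 * 6 * 5 * 4 * 3 * 2 * 2 = 725760

Answer: 725760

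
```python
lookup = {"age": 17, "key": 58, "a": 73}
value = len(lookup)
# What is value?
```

Trace:
`lookup = {"age": 17, "key": 58, "a": 73}` → lookup = {'age': 17, 'key': 58, 'a': 73}
`value = len(lookup)` → value = 3
So value = 3

Answer: 3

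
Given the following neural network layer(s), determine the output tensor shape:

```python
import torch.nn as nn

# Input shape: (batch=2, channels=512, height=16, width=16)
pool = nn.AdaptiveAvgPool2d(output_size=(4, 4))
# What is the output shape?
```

Input: (2, 512, 16, 16) -> Output: (2, 512, 4, 4)

Answer: (2, 512, 4, 4)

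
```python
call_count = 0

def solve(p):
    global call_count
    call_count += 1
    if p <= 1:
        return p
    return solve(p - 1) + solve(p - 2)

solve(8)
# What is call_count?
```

Calls(p) = 1 + Calls(p-1) + Calls(p-2); Calls(0)=Calls(1)=1. For p=8 this gives 67.

Answer: 67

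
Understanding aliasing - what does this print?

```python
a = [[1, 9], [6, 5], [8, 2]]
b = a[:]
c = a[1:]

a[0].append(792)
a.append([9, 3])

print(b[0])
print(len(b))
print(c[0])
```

Key concept: slice with nested mutation.
Step by step:
`a = [[1, 9], [6, 5], [8, 2]]` → a = [[1, 9], [6, 5], [8, 2]]
`b = a[:]` → b = [[1, 9], [6, 5], [8, 2]]
`c = a[1:]` → c = [[6, 5], [8, 2]]
`a[0].append(792)` → a = [[1, 9, 792], [6, 5], [8, 2]]; b = [[1, 9, 792], [6, 5], [8, 2]]
`a.append([9, 3])` → a = [[1, 9, 792], [6, 5], [8, 2], [9, 3]]
`print(b[0])` → prints [1, 9, 792]
`print(len(b))` → prints 3
`print(c[0])` → prints [6, 5]

Answer:
[1, 9, 792]
3
[6, 5]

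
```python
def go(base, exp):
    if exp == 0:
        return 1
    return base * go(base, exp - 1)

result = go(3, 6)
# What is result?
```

go(3, 6) = 3 * 3 * 3 * 3 * 3 * 3 = 729

Answer: 729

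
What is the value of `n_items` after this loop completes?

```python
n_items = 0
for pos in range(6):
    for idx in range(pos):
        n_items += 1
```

Triangle number: 0+1+2+...+5
`n_items` takes the values: 0 → 1 → 2 → 3 → 4 → 5 → 6 → 7 → 8 → 9 → 10 → 11 → 12 → 13 → 14 → 15

Answer: 15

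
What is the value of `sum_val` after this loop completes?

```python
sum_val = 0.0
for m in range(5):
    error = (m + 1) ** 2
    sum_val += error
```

Sum of squared losses 1² + 2² + ... + 5²
`sum_val` takes the values: 0.0 → 1.0 → 5.0 → 14.0 → 30.0 → 55.0

Answer: 55.0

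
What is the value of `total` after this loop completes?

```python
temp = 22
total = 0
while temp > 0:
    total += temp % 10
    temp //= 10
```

Sum digits of 22
`total` takes the values: 0 → 2 → 4

Answer: 4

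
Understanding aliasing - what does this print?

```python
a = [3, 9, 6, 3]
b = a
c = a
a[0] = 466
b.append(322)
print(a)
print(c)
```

Key concept: multiple aliases.
Step by step:
`a = [3, 9, 6, 3]` → a = [3, 9, 6, 3]
`b = a` → b = [3, 9, 6, 3] (same object as a)
`c = a` → c = [3, 9, 6, 3] (same object as a, b)
`a[0] = 466` → a = [466, 9, 6, 3] (same object as b, c); b = [466, 9, 6, 3] (same object as a, c); c = [466, 9, 6, 3] (same object as a, b)
`b.append(322)` → a = [466, 9, 6, 3, 322] (same object as b, c); b = [466, 9, 6, 3, 322] (same object as a, c); c = [466, 9, 6, 3, 322] (same object as a, b)
`print(a)` → prints [466, 9, 6, 3, 322]
`print(c)` → prints [466, 9, 6, 3, 322]

Answer:
[466, 9, 6, 3, 322]
[466, 9, 6, 3, 322]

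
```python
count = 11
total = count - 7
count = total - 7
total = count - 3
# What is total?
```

Trace:
`count = 11` → count = 11
`total = count - 7` → total = 4
`count = total - 7` → count = -3
`total = count - 3` → total = -6
So total = -6

Answer: -6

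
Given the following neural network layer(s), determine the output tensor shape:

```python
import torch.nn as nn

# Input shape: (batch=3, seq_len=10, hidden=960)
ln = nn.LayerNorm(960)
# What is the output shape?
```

Input: (3, 10, 960) -> Output: (3, 10, 960)

Answer: (3, 10, 960)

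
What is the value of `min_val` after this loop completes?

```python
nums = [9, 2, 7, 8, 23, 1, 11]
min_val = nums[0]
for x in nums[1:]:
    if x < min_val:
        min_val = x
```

Minimum of [9, 2, 7, 8, 23, 1, 11]
`min_val` takes the values: 9 → 2 → 1

Answer: 1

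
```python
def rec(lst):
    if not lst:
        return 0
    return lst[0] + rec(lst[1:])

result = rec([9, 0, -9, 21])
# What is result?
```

9 + 0 + (-9) + 21 + 0 = 21

Answer: 21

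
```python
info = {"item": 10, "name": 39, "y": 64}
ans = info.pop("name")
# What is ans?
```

Trace:
`info = {"item": 10, "name": 39, "y": 64}` → info = {'item': 10, 'name': 39, 'y': 64}
`ans = info.pop("name")` → info = {'item': 10, 'y': 64}; ans = 39
So ans = 39

Answer: 39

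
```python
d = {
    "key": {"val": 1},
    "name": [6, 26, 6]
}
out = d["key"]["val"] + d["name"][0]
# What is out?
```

Trace:
`d = { ...` → d = {'key': {'val': 1}, 'name': [6, 26, 6]}
`out = d["key"]["val"] + d["name"][0]` → out = 7
So out = 7

Answer: 7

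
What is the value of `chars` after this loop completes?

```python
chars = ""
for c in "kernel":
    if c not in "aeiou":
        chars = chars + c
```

Remove vowels from 'kernel'
`chars` takes the values: "" → "k" → "kr" → "krn" → "krnl"

Answer: "krnl"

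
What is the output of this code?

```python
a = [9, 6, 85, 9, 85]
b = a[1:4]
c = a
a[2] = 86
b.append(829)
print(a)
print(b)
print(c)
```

Key concept: slice vs alias.
Step by step:
`a = [9, 6, 85, 9, 85]` → a = [9, 6, 85, 9, 85]
`b = a[1:4]` → b = [6, 85, 9]
`c = a` → c = [9, 6, 85, 9, 85] (same object as a)
`a[2] = 86` → a = [9, 6, 86, 9, 85] (same object as c); c = [9, 6, 86, 9, 85] (same object as a)
`b.append(829)` → b = [6, 85, 9, 829]
`print(a)` → prints [9, 6, 86, 9, 85]
`print(b)` → prints [6, 85, 9, 829]
`print(c)` → prints [9, 6, 86, 9, 85]

Answer:
[9, 6, 86, 9, 85]
[6, 85, 9, 829]
[9, 6, 86, 9, 85]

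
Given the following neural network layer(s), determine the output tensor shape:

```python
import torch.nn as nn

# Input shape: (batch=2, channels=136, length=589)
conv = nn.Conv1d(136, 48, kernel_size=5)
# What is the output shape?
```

Input: (2, 136, 589) -> Output: (2, 48, 585)

Answer: (2, 48, 585)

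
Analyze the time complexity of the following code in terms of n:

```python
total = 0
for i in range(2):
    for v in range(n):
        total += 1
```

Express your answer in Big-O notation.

Each loop level contributes: 1 × n. Multiplying the contributions gives O(n).

Answer: O(n)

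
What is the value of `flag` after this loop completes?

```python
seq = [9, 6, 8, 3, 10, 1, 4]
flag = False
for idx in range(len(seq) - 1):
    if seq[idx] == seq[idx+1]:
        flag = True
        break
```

Check consecutive duplicates in [9, 6, 8, 3, 10, 1, 4]
`flag` takes the values: False

Answer: False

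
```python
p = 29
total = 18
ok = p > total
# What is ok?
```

Trace:
`p = 29` → p = 29
`total = 18` → total = 18
`ok = p > total` → ok = True
So ok = True

Answer: True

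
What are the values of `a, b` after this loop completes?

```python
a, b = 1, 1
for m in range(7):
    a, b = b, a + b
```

Fibonacci: after 7 iterations
`a, b` takes the values: (1, 1) → (1, 2) → (2, 3) → (3, 5) → (5, 8) → (8, 13) → (13, 21) → (21, 34)

Answer: 21, 34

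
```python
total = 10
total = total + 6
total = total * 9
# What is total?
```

Trace:
`total = 10` → total = 10
`total = total + 6` → total = 16
`total = total * 9` → total = 144
So total = 144

Answer: 144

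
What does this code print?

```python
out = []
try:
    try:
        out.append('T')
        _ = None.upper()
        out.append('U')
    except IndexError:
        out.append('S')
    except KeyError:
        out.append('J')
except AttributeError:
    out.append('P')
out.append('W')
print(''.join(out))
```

Execution trace: 'T' (try body) → 'P' (outer except AttributeError) → 'W' (after the try/except). Output: TPW

Answer: TPW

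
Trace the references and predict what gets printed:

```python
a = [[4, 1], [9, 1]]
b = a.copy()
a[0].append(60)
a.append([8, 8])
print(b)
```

Key concept: shallow copy with nested lists.
Step by step:
`a = [[4, 1], [9, 1]]` → a = [[4, 1], [9, 1]]
`b = a.copy()` → b = [[4, 1], [9, 1]]
`a[0].append(60)` → a = [[4, 1, 60], [9, 1]]; b = [[4, 1, 60], [9, 1]]
`a.append([8, 8])` → a = [[4, 1, 60], [9, 1], [8, 8]]
`print(b)` → prints [[4, 1, 60], [9, 1]]

Answer: [[4, 1, 60], [9, 1]]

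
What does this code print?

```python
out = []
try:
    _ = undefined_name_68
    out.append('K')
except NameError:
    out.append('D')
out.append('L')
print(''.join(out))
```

Execution trace: 'D' (except NameError) → 'L' (after the try/except). Output: DL

Answer: DL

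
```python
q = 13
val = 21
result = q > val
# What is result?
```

Trace:
`q = 13` → q = 13
`val = 21` → val = 21
`result = q > val` → result = False
So result = False

Answer: False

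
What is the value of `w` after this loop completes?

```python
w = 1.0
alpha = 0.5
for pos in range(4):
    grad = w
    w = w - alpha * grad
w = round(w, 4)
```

Gradient descent: w = 1.0 * (1 - 0.5)^4
`w` takes the values: 1.0 → 0.5 → 0.25 → 0.125 → 0.0625

Answer: 0.0625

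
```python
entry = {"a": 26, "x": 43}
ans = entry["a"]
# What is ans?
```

Trace:
`entry = {"a": 26, "x": 43}` → entry = {'a': 26, 'x': 43}
`ans = entry["a"]` → ans = 26
So ans = 26

Answer: 26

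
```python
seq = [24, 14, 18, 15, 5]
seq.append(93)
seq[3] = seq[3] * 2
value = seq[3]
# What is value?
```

Trace:
`seq = [24, 14, 18, 15, 5]` → seq = [24, 14, 18, 15, 5]
`seq.append(93)` → seq = [24, 14, 18, 15, 5, 93]
`seq[3] = seq[3] * 2` → seq = [24, 14, 18, 30, 5, 93]
`value = seq[3]` → value = 30
So value = 30

Answer: 30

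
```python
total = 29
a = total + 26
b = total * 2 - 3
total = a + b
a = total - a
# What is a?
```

Trace:
`total = 29` → total = 29
`a = total + 26` → a = 55
`b = total * 2 - 3` → b = 55
`total = a + b` → total = 110
`a = total - a` → a = 55
So a = 55

Answer: 55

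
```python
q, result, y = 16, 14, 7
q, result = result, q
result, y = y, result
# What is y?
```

Trace:
`q, result, y = 16, 14, 7` → q = 16; result = 14; y = 7
`q, result = result, q` → q = 14; result = 16
`result, y = y, result` → result = 7; y = 16
So y = 16

Answer: 16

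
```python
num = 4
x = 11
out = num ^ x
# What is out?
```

Trace:
`num = 4` → num = 4
`x = 11` → x = 11
`out = num ^ x` → out = 15
So out = 15

Answer: 15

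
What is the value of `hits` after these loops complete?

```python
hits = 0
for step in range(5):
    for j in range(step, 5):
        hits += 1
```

Upper triangle: 5 + 4 + ... + 1
`hits` takes the values: 0 → 1 → 2 → 3 → 4 → 5 → 6 → 7 → 8 → 9 → 10 → 11 → 12 → 13 → 14 → 15

Answer: 15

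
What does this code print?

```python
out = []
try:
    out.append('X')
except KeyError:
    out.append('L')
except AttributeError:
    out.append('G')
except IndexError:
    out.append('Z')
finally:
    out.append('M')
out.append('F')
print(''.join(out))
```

Execution trace: 'X' (try body, no exception) → 'M' (finally) → 'F' (after the try/except). Output: XMF

Answer: XMF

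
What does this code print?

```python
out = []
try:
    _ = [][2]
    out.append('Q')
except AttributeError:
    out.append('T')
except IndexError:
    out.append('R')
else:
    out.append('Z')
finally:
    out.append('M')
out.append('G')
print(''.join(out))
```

Execution trace: 'R' (except IndexError) → 'M' (finally) → 'G' (after the try/except). Output: RMG

Answer: RMG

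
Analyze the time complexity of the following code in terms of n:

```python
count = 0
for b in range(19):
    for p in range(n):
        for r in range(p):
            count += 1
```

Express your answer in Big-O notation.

Each loop level contributes: 1 × n × n. Multiplying the contributions gives O(n^2).

Answer: O(n^2)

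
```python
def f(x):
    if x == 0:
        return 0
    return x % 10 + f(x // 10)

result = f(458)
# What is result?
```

Sum of digits of 458: 8 + 5 + 4 = 17

Answer: 17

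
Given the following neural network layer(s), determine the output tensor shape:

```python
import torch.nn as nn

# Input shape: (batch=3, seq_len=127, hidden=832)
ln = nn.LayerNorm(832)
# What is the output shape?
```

Input: (3, 127, 832) -> Output: (3, 127, 832)

Answer: (3, 127, 832)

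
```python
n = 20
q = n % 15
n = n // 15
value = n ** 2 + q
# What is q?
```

Trace:
`n = 20` → n = 20
`q = n % 15` → q = 5
`n = n // 15` → n = 1
`value = n ** 2 + q` → value = 6
So q = 5

Answer: 5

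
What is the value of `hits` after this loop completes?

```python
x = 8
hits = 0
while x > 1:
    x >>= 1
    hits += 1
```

Count right shifts until 1
`hits` takes the values: 0 → 1 → 2 → 3

Answer: 3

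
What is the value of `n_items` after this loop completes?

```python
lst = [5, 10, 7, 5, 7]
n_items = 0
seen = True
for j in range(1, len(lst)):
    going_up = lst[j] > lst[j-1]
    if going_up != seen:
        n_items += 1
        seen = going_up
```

Count direction changes in [5, 10, 7, 5, 7]
`n_items` takes the values: 0 → 1 → 2

Answer: 2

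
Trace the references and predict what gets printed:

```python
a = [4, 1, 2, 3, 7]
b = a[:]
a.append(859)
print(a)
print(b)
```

Key concept: slice [:] creates copy.
Step by step:
`a = [4, 1, 2, 3, 7]` → a = [4, 1, 2, 3, 7]
`b = a[:]` → b = [4, 1, 2, 3, 7]
`a.append(859)` → a = [4, 1, 2, 3, 7, 859]
`print(a)` → prints [4, 1, 2, 3, 7, 859]
`print(b)` → prints [4, 1, 2, 3, 7]

Answer:
[4, 1, 2, 3, 7, 859]
[4, 1, 2, 3, 7]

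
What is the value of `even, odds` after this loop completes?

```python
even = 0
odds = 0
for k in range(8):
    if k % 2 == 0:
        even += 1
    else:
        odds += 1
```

Count evens and odds in range(8)
`even, odds` takes the values: (0, 0) → (1, 0) → (1, 1) → (2, 1) → (2, 2) → (3, 2) → (3, 3) → (4, 3) → (4, 4)

Answer: 4, 4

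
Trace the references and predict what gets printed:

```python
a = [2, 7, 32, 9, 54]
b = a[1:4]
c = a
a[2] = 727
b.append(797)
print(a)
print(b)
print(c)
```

Key concept: slice vs alias.
Step by step:
`a = [2, 7, 32, 9, 54]` → a = [2, 7, 32, 9, 54]
`b = a[1:4]` → b = [7, 32, 9]
`c = a` → c = [2, 7, 32, 9, 54] (same object as a)
`a[2] = 727` → a = [2, 7, 727, 9, 54] (same object as c); c = [2, 7, 727, 9, 54] (same object as a)
`b.append(797)` → b = [7, 32, 9, 797]
`print(a)` → prints [2, 7, 727, 9, 54]
`print(b)` → prints [7, 32, 9, 797]
`print(c)` → prints [2, 7, 727, 9, 54]

Answer:
[2, 7, 727, 9, 54]
[7, 32, 9, 797]
[2, 7, 727, 9, 54]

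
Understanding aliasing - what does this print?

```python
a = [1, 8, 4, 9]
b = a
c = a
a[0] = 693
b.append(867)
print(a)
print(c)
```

Key concept: multiple aliases.
Step by step:
`a = [1, 8, 4, 9]` → a = [1, 8, 4, 9]
`b = a` → b = [1, 8, 4, 9] (same object as a)
`c = a` → c = [1, 8, 4, 9] (same object as a, b)
`a[0] = 693` → a = [693, 8, 4, 9] (same object as b, c); b = [693, 8, 4, 9] (same object as a, c); c = [693, 8, 4, 9] (same object as a, b)
`b.append(867)` → a = [693, 8, 4, 9, 867] (same object as b, c); b = [693, 8, 4, 9, 867] (same object as a, c); c = [693, 8, 4, 9, 867] (same object as a, b)
`print(a)` → prints [693, 8, 4, 9, 867]
`print(c)` → prints [693, 8, 4, 9, 867]

Answer:
[693, 8, 4, 9, 867]
[693, 8, 4, 9, 867]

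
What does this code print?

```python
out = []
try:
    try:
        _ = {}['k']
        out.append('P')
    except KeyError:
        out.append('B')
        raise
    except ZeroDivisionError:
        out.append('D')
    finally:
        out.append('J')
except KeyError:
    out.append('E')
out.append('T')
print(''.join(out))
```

Execution trace: 'B' (inner except KeyError) → 'J' (inner finally) → 'E' (outer except KeyError) → 'T' (after the try/except). Output: BJET

Answer: BJET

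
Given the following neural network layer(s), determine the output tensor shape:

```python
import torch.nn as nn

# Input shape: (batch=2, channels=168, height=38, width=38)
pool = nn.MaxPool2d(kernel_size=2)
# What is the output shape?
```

Input: (2, 168, 38, 38) -> Output: (2, 168, 19, 19)

Answer: (2, 168, 19, 19)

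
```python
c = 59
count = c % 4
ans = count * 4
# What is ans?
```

Trace:
`c = 59` → c = 59
`count = c % 4` → count = 3
`ans = count * 4` → ans = 12
So ans = 12

Answer: 12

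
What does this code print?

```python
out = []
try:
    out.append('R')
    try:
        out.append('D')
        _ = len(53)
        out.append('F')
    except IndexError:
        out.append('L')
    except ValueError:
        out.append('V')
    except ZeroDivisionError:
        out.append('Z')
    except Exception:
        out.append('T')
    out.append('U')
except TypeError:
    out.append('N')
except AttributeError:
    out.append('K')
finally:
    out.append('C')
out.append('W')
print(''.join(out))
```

Execution trace: 'R' (try body) → 'D' (inner try body) → 'T' (inner except Exception) → 'U' (try body, no exception) → 'C' (finally) → 'W' (after the try/except). Output: RDTUCW

Answer: RDTUCW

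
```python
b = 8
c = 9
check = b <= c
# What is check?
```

Trace:
`b = 8` → b = 8
`c = 9` → c = 9
`check = b <= c` → check = True
So check = True

Answer: True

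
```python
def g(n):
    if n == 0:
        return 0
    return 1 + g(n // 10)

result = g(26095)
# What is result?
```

Count of digits of 26095: 5

Answer: 5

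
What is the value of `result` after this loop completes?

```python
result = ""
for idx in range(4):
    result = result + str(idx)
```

Concatenate digits 0 to 3
`result` takes the values: "" → "0" → "01" → "012" → "0123"

Answer: "0123"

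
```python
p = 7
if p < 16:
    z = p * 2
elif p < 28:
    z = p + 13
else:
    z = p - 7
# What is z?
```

Trace:
`p = 7` → p = 7
`if p < 16: ...` → p < 16 is True → z = 14
So z = 14

Answer: 14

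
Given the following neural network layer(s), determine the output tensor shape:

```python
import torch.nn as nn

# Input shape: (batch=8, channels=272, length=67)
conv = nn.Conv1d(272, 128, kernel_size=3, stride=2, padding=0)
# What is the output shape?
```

Input: (8, 272, 67) -> Output: (8, 128, 33)

Answer: (8, 128, 33)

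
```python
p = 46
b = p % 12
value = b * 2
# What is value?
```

Trace:
`p = 46` → p = 46
`b = p % 12` → b = 10
`value = b * 2` → value = 20
So value = 20

Answer: 20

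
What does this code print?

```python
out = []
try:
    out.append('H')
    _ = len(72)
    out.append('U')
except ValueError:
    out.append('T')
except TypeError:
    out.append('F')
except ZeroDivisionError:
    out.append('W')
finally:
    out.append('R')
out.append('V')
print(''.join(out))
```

Execution trace: 'H' (try body) → 'F' (except TypeError) → 'R' (finally) → 'V' (after the try/except). Output: HFRV

Answer: HFRV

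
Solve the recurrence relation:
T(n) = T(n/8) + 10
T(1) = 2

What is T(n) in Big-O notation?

Each step divides n by 8 and adds 10. After log_8(n) steps we reach T(1)=2. So T(n) = 10·log_8(n) + 2 = O(log n).

Answer: O(log n)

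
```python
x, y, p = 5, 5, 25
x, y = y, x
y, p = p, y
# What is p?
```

Trace:
`x, y, p = 5, 5, 25` → x = 5; y = 5; p = 25
`x, y = y, x` → x = 5; y = 5
`y, p = p, y` → y = 25; p = 5
So p = 5

Answer: 5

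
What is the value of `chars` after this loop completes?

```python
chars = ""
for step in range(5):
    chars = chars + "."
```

Repeat '.' 5 times
`chars` takes the values: "" → "." → ".." → "..." → "...." → "....."

Answer: "....."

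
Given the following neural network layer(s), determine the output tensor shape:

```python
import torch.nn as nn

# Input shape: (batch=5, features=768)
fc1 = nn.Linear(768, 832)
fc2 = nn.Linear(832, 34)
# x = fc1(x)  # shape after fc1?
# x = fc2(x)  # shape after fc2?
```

Input: (5, 768) -> after fc1: (5, 832) -> Output: (5, 34)

Answer: (5, 34)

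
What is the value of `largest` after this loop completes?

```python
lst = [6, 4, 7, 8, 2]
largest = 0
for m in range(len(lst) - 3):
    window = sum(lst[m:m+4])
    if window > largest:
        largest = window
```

Max sum of 4-element window in [6, 4, 7, 8, 2]
`largest` takes the values: 0 → 25

Answer: 25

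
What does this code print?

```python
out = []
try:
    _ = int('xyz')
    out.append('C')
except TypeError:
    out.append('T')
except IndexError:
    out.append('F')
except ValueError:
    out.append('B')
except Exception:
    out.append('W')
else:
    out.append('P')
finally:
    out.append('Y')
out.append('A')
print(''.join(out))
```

Execution trace: 'B' (except ValueError) → 'Y' (finally) → 'A' (after the try/except). Output: BYA

Answer: BYA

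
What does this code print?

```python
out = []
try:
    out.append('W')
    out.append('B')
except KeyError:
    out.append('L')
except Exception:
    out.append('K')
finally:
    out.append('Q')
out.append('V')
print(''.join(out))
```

Execution trace: 'W' (try body) → 'B' (try body, no exception) → 'Q' (finally) → 'V' (after the try/except). Output: WBQV

Answer: WBQV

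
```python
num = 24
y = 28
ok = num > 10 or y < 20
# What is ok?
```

Trace:
`num = 24` → num = 24
`y = 28` → y = 28
`ok = num > 10 or y < 20` → ok = True
So ok = True

Answer: True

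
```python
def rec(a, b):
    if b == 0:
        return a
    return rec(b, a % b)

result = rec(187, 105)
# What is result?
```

rec(187, 105) -> rec(105, 82) -> rec(82, 23) -> rec(23, 13) -> rec(13, 10) -> rec(10, 3) -> rec(3, 1) -> rec(1, 0) -> 1

Answer: 1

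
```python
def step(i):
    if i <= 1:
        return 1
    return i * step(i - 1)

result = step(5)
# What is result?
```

step(5) = 5 * 4 * 3 * 2 * 1 = 120

Answer: 120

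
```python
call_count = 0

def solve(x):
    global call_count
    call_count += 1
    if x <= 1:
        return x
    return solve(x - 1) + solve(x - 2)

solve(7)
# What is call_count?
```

Calls(x) = 1 + Calls(x-1) + Calls(x-2); Calls(0)=Calls(1)=1. For x=7 this gives 41.

Answer: 41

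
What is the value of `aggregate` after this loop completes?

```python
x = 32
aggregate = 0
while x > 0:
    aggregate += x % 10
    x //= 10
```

Sum digits of 32
`aggregate` takes the values: 0 → 2 → 5

Answer: 5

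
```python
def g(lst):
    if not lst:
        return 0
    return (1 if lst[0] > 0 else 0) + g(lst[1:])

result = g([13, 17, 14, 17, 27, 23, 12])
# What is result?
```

Count of positive elements in [13, 17, 14, 17, 27, 23, 12] = 7

Answer: 7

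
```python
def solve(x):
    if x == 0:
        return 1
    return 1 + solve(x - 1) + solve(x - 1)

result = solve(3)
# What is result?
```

solve(x) = 1 + 2·solve(x-1), solve(0)=1. Closed form: (1+1)·2^3 - 1 = 15.

Answer: 15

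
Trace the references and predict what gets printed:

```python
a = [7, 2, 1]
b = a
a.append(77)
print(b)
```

Key concept: basic list aliasing.
Step by step:
`a = [7, 2, 1]` → a = [7, 2, 1]
`b = a` → b = [7, 2, 1] (same object as a)
`a.append(77)` → a = [7, 2, 1, 77] (same object as b); b = [7, 2, 1, 77] (same object as a)
`print(b)` → prints [7, 2, 1, 77]

Answer: [7, 2, 1, 77]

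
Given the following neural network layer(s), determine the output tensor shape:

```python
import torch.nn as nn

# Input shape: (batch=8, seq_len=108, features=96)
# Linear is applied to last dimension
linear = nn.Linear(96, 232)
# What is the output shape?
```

Input: (8, 108, 96) -> Output: (8, 108, 232)

Answer: (8, 108, 232)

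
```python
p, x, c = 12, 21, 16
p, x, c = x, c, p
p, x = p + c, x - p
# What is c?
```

Trace:
`p, x, c = 12, 21, 16` → p = 12; x = 21; c = 16
`p, x, c = x, c, p` → p = 21; x = 16; c = 12
`p, x = p + c, x - p` → p = 33; x = -5
So c = 12

Answer: 12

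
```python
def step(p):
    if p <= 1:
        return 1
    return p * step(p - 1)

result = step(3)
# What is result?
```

step(3) = 3 * 2 * 1 = 6

Answer: 6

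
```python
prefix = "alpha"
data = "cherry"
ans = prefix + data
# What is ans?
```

Trace:
`prefix = "alpha"` → prefix = 'alpha'
`data = "cherry"` → data = 'cherry'
`ans = prefix + data` → ans = 'alphacherry'
So ans = 'alphacherry'

Answer: 'alphacherry'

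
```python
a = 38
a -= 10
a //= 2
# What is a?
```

Trace:
`a = 38` → a = 38
`a -= 10` → a = 28
`a //= 2` → a = 14
So a = 14

Answer: 14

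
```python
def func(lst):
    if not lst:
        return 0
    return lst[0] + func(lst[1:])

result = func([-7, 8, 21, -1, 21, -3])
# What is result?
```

(-7) + 8 + 21 + (-1) + 21 + (-3) + 0 = 39

Answer: 39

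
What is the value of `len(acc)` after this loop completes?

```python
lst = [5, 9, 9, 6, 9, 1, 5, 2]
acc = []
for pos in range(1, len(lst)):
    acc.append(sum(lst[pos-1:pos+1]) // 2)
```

Number of 2-element averages
`acc` takes the values: [] → [7] → [7, 9] → [7, 9, 7] → [7, 9, 7, 7] → [7, 9, 7, 7, 5] → [7, 9, 7, 7, 5, 3] → [7, 9, 7, 7, 5, 3, 3]
So `len(acc)` = 7

Answer: 7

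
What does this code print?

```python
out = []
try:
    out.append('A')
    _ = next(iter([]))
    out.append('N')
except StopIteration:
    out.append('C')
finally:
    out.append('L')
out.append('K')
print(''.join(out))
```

Execution trace: 'A' (try body) → 'C' (except StopIteration) → 'L' (finally) → 'K' (after the try/except). Output: ACLK

Answer: ACLK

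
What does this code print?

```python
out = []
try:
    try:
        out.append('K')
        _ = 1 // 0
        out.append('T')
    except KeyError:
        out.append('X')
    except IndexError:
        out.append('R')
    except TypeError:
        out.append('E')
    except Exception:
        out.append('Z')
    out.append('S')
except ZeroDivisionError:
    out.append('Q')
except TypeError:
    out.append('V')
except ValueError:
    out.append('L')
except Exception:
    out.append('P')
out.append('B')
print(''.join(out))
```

Execution trace: 'K' (inner try body) → 'Z' (inner except Exception) → 'S' (try body, no exception) → 'B' (after the try/except). Output: KZSB

Answer: KZSB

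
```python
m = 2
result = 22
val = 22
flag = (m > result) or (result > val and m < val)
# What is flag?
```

Trace:
`m = 2` → m = 2
`result = 22` → result = 22
`val = 22` → val = 22
`flag = (m > result) or (result > val and m < val)` → flag = False
So flag = False

Answer: False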